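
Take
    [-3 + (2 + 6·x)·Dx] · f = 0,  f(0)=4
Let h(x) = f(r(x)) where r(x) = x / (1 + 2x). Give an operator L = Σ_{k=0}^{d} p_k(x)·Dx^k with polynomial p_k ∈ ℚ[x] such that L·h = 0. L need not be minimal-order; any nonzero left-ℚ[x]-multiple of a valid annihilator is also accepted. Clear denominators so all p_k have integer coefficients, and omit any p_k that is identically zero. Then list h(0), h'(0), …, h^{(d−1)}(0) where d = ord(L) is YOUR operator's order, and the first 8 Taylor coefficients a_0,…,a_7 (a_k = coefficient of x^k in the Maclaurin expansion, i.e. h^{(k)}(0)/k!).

L = -3 + (2 + 14·x + 20·x^2)·Dx  (order 1).
h: a_k = 4, 6, -33/2, 195/4, -4965/32, 33909/64, -492501/256, 3761283/512, …
ICs: h(0) = 4.

f: a_k = 4, 6, -9/2, 27/4, -405/32, 1701/64, -15309/256, 72171/512, …
f∘r: x↦r, Dx↦Dx/r' in L_f ⇒ L₀.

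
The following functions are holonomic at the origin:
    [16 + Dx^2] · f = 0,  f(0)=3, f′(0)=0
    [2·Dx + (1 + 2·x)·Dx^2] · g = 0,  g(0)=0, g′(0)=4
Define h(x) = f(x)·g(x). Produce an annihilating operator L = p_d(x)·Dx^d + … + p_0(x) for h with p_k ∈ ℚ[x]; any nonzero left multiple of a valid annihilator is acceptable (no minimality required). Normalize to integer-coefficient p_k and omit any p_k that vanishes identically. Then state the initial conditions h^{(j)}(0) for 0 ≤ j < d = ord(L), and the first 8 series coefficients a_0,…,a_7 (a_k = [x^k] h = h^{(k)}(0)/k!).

L = (2688 + 27648·x + 93184·x^2 + 131072·x^3 + 65536·x^4) + (896 + 5888·x + 12288·x^2 + 8192·x^3)·Dx + (408 + 3712·x + 11904·x^2 + 16384·x^3 + 8192·x^4)·Dx^2 + (56 + 368·x + 768·x^2 + 512·x^3)·Dx^3 + (15 + 124·x + 380·x^2 + 512·x^3 + 256·x^4)·Dx^4  (order 4).
h: a_k = 0, 12, -12, -80, 72, 192/5, 0, -3328/35, …
ICs: h(0) = 0, h′(0) = 12, h′′(0) = -24, h′′′(0) = -480.

f: a_k = 3, 0, -24, 0, 32, 0, -256/15, 0, …
g: a_k = 0, 4, -4, 16/3, -8, 64/5, -64/3, 256/7, …
Product ⇒ symmetric product L₀, ord ≤ 4.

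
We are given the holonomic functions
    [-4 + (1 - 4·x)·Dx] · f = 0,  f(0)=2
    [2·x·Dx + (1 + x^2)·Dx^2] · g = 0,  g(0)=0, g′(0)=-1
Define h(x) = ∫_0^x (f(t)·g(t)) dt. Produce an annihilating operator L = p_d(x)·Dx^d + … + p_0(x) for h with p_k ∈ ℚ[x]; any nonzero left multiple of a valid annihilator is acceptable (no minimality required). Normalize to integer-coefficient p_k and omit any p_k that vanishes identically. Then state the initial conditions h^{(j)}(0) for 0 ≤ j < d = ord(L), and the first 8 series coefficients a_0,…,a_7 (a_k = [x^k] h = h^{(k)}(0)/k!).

f: a_k = 2, 8, 32, 128, 512, 2048, 8192, 32768, …
g: a_k = 0, -1, 0, 1/3, 0, -1/5, 0, 1/7, …
L₀ := L_f ⊗_s L_g (sym. prod.), ord ≤ 2.
Integrate: L := L₀·Dx.
L = 8·x·Dx + (8 - 2·x + 16·x^2)·Dx^2 + (-1 + 4·x - x^2 + 4·x^3)·Dx^3  (order 3).
h: a_k = 0, 0, -1, -8/3, -47/6, -376/15, -3763/45, -30104/105, …
ICs: h(0) = 0, h′(0) = 0, h′′(0) = -2.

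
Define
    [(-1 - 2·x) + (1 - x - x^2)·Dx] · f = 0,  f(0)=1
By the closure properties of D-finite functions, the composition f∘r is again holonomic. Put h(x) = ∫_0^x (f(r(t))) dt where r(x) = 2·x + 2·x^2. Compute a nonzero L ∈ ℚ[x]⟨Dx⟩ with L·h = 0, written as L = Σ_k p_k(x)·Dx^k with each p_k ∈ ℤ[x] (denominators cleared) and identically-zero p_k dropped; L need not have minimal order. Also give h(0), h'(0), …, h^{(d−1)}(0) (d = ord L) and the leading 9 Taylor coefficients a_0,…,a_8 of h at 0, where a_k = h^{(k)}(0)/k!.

f: a_k = 1, 1, 2, 3, 5, 8, 13, 21, 34, …
Change of var in L_f (x↦r) gives L₀.
h=∫₀ˣh₀: take L = L₀·Dx.
L = (2 + 12·x + 24·x^2 + 16·x^3)·Dx + (-1 + 2·x + 6·x^2 + 8·x^3 + 4·x^4)·Dx^2  (order 2).
h: a_k = 0, 1, 1, 10/3, 10, 32, 108, 2616/7, 1320, …
ICs: h(0) = 0, h′(0) = 1.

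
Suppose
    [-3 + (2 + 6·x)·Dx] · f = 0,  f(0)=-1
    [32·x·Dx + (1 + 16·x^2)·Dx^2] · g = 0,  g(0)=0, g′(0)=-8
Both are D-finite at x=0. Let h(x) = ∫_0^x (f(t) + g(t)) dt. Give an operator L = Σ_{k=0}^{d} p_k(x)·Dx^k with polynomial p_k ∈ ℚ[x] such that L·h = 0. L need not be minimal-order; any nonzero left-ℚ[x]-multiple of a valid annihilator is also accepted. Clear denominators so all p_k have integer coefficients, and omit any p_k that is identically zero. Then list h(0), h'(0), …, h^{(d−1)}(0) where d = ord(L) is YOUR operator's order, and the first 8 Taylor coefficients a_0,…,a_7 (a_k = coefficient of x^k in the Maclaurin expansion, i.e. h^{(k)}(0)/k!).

L = (-192 - 1440·x + 9216·x^2 + 13824·x^3)·Dx^2 + (-155 - 768·x + 4128·x^2 + 36864·x^3 + 48384·x^4)·Dx^3 + (-6 + 110·x + 576·x^2 + 2624·x^3 + 10752·x^4 + 13824·x^5)·Dx^4  (order 4).
h: a_k = 0, -1, -19/4, 3/8, 1967/192, 81/128, -532793/7680, 2187/1024, …
ICs: h(0) = 0, h′(0) = -1, h′′(0) = -19/2, h′′′(0) = 9/4.

f: a_k = -1, -3/2, 9/8, -27/16, 405/128, -1701/256, 15309/1024, -72171/2048, …
g: a_k = 0, -8, 0, 128/3, 0, -2048/5, 0, 32768/7, …
Sum ⇒ L₀ = lclm(L_f,L_g) in ℚ(x)⟨Dx⟩.
∫: right-multiply L₀ by Dx.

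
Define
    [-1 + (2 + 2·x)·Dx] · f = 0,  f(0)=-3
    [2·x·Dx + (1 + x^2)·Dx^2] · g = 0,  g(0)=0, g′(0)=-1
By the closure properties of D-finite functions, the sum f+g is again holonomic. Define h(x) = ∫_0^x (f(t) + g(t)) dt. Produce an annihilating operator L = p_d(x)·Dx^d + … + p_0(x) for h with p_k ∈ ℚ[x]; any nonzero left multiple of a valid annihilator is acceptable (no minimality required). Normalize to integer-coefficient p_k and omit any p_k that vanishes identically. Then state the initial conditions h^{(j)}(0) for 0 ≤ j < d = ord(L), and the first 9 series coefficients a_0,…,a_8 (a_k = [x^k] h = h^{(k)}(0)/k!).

L = (-4 - 10·x + 12·x^2 + 6·x^3)·Dx^2 + (-11 - 16·x + 10·x^2 + 48·x^3 + 21·x^4)·Dx^3 + (-2 + 6·x + 12·x^2 + 12·x^3 + 14·x^4 + 6·x^5)·Dx^4  (order 4).
h: a_k = 0, -3, -5/4, 1/8, 7/192, 3/128, -361/7680, 9/1024, 1355/114688, …
ICs: h(0) = 0, h′(0) = -3, h′′(0) = -5/2, h′′′(0) = 3/4.

f: a_k = -3, -3/2, 3/8, -3/16, 15/128, -21/256, 63/1024, -99/2048, 1287/32768, …
g: a_k = 0, -1, 0, 1/3, 0, -1/5, 0, 1/7, 0, …
L₀ := lclm(L_f,L_g); ord L₀ ≤ 1+2.
h=∫₀ˣh₀: take L = L₀·Dx.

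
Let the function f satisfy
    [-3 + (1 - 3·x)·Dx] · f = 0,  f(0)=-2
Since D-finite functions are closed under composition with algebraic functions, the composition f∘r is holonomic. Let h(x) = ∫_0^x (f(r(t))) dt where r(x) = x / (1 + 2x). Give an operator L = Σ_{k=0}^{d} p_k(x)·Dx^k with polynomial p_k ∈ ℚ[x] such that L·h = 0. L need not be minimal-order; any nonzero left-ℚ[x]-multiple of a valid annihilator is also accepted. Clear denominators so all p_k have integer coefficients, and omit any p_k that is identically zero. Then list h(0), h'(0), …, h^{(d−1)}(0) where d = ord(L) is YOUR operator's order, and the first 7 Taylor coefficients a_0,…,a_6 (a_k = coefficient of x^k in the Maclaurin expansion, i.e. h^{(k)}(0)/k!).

L = 3·Dx + (-1 - x + 2·x^2)·Dx^2  (order 2).
h: a_k = 0, -2, -3, -2, -3/2, -6/5, -1, …
ICs: h(0) = 0, h′(0) = -2.

f: a_k = -2, -6, -18, -54, -162, -486, -1458, …
Substitute x→r, Dx→(1/r')Dx; clear ⇒ L₀.
∫: right-multiply L₀ by Dx.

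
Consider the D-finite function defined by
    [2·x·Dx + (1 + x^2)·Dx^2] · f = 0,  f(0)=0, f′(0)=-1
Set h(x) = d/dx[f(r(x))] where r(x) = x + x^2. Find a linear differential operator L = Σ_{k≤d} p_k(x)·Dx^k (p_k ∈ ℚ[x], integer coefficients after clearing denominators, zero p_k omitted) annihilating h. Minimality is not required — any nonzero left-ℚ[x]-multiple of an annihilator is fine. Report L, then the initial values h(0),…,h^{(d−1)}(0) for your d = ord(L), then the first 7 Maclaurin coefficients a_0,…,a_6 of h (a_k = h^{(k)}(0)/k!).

f: a_k = 0, -1, 0, 1/3, 0, -1/5, 0, …
L₀ from L_f via x↦r, Dx↦r'^{-1}Dx.
Derive L from L₀ (diff closure).
L = (-2 + 2·x + 8·x^2 + 12·x^3 + 6·x^4) + (1 + 2·x + x^2 + 4·x^3 + 5·x^4 + 2·x^5)·Dx  (order 1).
h: a_k = -1, -2, 1, 4, 4, -4, -13, …
ICs: h(0) = -1.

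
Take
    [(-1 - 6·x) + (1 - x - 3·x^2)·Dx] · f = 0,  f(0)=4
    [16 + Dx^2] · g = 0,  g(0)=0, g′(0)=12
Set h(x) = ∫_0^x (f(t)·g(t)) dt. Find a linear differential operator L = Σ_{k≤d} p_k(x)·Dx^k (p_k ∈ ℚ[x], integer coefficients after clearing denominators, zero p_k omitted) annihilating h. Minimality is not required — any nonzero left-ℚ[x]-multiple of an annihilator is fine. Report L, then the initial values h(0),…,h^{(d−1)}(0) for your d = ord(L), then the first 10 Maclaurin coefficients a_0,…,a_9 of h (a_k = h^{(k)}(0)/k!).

f: a_k = 4, 4, 16, 28, 76, 160, 388, 868, 2032, 4636, …
g: a_k = 0, 12, 0, -32, 0, 128/5, 0, -1024/105, 0, 2048/945, …
f·g: L₀ = L_f ⊗_s L_g, ord ≤ 1·2.
h=∫₀ˣh₀: take L = L₀·Dx.
L = (-10 + 16·x + 48·x^2)·Dx + (2 + 12·x)·Dx^2 + (-1 + x + 3·x^2)·Dx^3  (order 3).
h: a_k = 0, 0, 24, 16, 16, 208/5, 1256/15, 5632/35, 34054/105, 627248/945, …
ICs: h(0) = 0, h′(0) = 0, h′′(0) = 48.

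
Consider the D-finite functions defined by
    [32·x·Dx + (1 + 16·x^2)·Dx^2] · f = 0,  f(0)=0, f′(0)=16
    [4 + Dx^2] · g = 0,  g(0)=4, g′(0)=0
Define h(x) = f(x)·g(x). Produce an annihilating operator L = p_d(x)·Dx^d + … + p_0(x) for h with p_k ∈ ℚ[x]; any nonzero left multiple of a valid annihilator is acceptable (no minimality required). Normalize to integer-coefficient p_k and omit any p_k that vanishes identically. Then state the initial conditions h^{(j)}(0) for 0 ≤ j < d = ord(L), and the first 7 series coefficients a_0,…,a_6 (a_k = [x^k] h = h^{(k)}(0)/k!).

L = (1360 + 60416·x^2 + 106496·x^4 + 262144·x^6 + 1048576·x^8) + (2304·x + 45056·x^3 + 196608·x^5 + 1048576·x^7)·Dx + (360 + 15872·x^2 + 36864·x^4 + 131072·x^6 + 524288·x^8)·Dx^2 + (576·x + 11264·x^3 + 49152·x^5 + 262144·x^7)·Dx^3 + (5 + 192·x^2 + 2560·x^4 + 16384·x^6 + 65536·x^8)·Dx^4  (order 4).
h: a_k = 0, 64, 0, -1408/3, 0, 60032/15, 0, …
ICs: h(0) = 0, h′(0) = 64, h′′(0) = 0, h′′′(0) = -2816.

f: a_k = 0, 16, 0, -256/3, 0, 4096/5, 0, …
g: a_k = 4, 0, -8, 0, 8/3, 0, -16/45, …
Product ⇒ symmetric product L₀, ord ≤ 4.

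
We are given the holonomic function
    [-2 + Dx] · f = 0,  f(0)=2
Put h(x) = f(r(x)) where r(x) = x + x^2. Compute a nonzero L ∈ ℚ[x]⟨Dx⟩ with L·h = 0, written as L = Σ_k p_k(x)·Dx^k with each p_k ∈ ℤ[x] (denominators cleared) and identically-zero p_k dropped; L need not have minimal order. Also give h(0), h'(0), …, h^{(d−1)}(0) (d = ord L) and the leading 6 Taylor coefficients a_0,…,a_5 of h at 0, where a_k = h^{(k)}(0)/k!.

f: a_k = 2, 4, 4, 8/3, 4/3, 8/15, …
f∘r: x↦r, Dx↦Dx/r' in L_f ⇒ L₀.
L = (-2 - 4·x) + Dx  (order 1).
h: a_k = 2, 4, 8, 32/3, 40/3, 208/15, …
ICs: h(0) = 2.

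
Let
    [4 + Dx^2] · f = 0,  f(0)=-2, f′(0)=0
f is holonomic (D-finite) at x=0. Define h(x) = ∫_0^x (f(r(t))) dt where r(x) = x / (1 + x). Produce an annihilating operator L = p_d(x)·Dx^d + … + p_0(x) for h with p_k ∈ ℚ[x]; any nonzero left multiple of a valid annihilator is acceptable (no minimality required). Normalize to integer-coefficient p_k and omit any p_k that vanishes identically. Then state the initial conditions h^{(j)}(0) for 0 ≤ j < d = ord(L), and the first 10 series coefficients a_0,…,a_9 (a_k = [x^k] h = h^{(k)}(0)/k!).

L = 4·Dx + (2 + 6·x + 6·x^2 + 2·x^3)·Dx^2 + (1 + 4·x + 6·x^2 + 4·x^3 + x^4)·Dx^3  (order 3).
h: a_k = 0, -2, 0, 4/3, -2, 32/15, -16/9, 44/45, 1/5, -4708/2835, …
ICs: h(0) = 0, h′(0) = -2, h′′(0) = 0.

f: a_k = -2, 0, 4, 0, -4/3, 0, 8/45, 0, -4/315, 0, …
f∘r: x↦r, Dx↦Dx/r' in L_f ⇒ L₀.
h=∫₀ˣh₀: take L = L₀·Dx.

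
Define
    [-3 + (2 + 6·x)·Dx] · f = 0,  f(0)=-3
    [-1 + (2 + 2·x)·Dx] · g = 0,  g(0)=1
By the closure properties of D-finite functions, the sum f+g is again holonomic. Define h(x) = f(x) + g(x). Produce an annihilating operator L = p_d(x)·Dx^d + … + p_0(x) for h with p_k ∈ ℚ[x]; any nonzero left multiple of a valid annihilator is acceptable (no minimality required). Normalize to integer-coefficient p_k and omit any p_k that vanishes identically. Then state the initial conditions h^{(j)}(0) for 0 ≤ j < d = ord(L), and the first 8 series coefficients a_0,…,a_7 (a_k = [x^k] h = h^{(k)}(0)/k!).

f: a_k = -3, -9/2, 27/8, -81/16, 1215/128, -5103/256, 45927/1024, -216513/2048, …
g: a_k = 1, 1/2, -1/8, 1/16, -5/128, 7/256, -21/1024, 33/2048, …
Sum ⇒ L₀ = lclm(L_f,L_g) in ℚ(x)⟨Dx⟩.
L = -3 + (8 + 12·x)·Dx + (4 + 16·x + 12·x^2)·Dx^2  (order 2).
h: a_k = -2, -4, 13/4, -5, 605/64, -637/32, 22953/512, -6765/64, …
ICs: h(0) = -2, h′(0) = -4.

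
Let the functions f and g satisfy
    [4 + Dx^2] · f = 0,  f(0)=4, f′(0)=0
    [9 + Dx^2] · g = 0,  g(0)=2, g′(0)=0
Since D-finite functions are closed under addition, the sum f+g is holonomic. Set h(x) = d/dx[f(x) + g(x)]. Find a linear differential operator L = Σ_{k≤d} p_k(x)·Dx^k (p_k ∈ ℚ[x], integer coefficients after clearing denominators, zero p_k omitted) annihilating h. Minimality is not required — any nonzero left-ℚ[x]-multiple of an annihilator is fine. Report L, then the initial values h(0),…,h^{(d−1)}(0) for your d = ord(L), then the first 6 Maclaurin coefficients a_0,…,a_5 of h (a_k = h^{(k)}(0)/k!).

f: a_k = 4, 0, -8, 0, 8/3, 0, …
g: a_k = 2, 0, -9, 0, 27/4, 0, …
h₀=f+g: left-lcm gives L₀, ord ≤ 4.
Derive L from L₀ (diff closure).
L = 36 + 13·Dx^2 + Dx^4  (order 4).
h: a_k = 0, -34, 0, 113/3, 0, -857/60, …
ICs: h(0) = 0, h′(0) = -34, h′′(0) = 0, h′′′(0) = 226.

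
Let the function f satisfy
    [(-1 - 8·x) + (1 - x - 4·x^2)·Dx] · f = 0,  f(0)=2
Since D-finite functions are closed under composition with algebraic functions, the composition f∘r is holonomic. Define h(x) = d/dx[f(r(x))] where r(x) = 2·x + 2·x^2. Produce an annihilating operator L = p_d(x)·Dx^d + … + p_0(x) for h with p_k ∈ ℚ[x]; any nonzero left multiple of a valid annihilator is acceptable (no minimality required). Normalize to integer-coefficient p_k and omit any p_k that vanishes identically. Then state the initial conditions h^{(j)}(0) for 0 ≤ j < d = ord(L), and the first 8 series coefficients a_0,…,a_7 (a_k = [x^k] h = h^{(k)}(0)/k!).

f: a_k = 2, 2, 10, 18, 58, 130, 362, 882, …
L₀ from L_f via x↦r, Dx↦r'^{-1}Dx.
Differentiate: ansatz ord ≤ ord L₀ ⇒ L.
L = (22 + 204·x + 1260·x^2 + 4672·x^3 + 8736·x^4 + 7680·x^5 + 2560·x^6) + (-1 - 16·x + 6·x^2 + 420·x^3 + 1520·x^4 + 2400·x^5 + 1792·x^6 + 512·x^7)·Dx  (order 1).
h: a_k = 4, 88, 672, 5600, 41520, 298080, 2080512, 14214400, …
ICs: h(0) = 4.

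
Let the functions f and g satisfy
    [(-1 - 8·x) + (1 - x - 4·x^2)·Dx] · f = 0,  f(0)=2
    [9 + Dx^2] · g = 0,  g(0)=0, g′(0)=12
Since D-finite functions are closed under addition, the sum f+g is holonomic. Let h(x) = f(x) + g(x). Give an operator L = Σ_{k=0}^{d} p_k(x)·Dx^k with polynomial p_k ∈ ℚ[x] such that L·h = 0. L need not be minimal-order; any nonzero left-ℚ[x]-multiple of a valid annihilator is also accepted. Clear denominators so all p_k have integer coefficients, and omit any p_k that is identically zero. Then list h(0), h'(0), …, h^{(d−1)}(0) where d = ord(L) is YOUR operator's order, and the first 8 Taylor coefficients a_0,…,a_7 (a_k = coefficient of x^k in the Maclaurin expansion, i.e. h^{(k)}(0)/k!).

f: a_k = 2, 2, 10, 18, 58, 130, 362, 882, …
g: a_k = 0, 12, 0, -18, 0, 81/10, 0, -243/140, …
Sum ⇒ L₀ = lclm(L_f,L_g) in ℚ(x)⟨Dx⟩.
L = (567 + 4806·x + 3321·x^2 + 9936·x^3 + 6480·x^4 + 10368·x^5) + (-171 + 117·x + 441·x^2 - 135·x^3 + 540·x^4 + 3888·x^5 + 5184·x^6)·Dx + (63 + 534·x + 369·x^2 + 1104·x^3 + 720·x^4 + 1152·x^5)·Dx^2 + (-19 + 13·x + 49·x^2 - 15·x^3 + 60·x^4 + 432·x^5 + 576·x^6)·Dx^3  (order 3).
h: a_k = 2, 14, 10, 0, 58, 1381/10, 362, 123237/140, …
ICs: h(0) = 2, h′(0) = 14, h′′(0) = 20.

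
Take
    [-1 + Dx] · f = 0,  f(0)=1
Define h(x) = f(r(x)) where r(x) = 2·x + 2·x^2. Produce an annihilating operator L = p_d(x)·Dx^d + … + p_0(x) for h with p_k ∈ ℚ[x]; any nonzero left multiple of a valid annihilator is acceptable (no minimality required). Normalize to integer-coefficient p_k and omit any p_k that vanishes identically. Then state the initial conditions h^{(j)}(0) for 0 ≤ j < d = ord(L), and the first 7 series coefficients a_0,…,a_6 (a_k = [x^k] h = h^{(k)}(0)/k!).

L = (-2 - 4·x) + Dx  (order 1).
h: a_k = 1, 2, 4, 16/3, 20/3, 104/15, 304/45, …
ICs: h(0) = 1.

f: a_k = 1, 1, 1/2, 1/6, 1/24, 1/120, 1/720, …
Substitute x→r, Dx→(1/r')Dx; clear ⇒ L₀.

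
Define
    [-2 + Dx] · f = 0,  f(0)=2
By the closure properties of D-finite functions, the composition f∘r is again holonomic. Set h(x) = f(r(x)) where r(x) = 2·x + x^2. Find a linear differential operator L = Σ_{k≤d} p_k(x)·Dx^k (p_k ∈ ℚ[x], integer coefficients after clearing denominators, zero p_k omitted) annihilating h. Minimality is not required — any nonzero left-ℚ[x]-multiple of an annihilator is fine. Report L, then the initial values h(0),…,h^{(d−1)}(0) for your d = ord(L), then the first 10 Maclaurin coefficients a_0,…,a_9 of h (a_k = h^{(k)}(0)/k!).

f: a_k = 2, 4, 4, 8/3, 4/3, 8/15, 8/45, 16/315, 4/315, 8/2835, …
Substitute x→r, Dx→(1/r')Dx; clear ⇒ L₀.
L = (-4 - 4·x) + Dx  (order 1).
h: a_k = 2, 8, 20, 112/3, 172/3, 1136/15, 3992/45, 5920/63, 28772/315, 233488/2835, …
ICs: h(0) = 2.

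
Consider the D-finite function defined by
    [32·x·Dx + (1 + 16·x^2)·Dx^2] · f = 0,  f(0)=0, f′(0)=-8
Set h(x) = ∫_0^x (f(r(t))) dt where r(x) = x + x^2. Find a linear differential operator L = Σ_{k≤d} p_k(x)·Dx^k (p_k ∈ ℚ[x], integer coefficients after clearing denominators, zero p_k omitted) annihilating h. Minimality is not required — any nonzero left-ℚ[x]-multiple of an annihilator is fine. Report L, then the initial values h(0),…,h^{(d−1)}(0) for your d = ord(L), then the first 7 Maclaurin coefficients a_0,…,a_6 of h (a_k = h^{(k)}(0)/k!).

f: a_k = 0, -8, 0, 128/3, 0, -2048/5, 0, …
Change of var in L_f (x↦r) gives L₀.
h=∫h₀ ⇒ L = L₀·Dx.
L = (-2 + 32·x + 128·x^2 + 192·x^3 + 96·x^4)·Dx^2 + (1 + 2·x + 16·x^2 + 64·x^3 + 80·x^4 + 32·x^5)·Dx^3  (order 3).
h: a_k = 0, 0, -4, -8/3, 32/3, 128/5, -704/15, …
ICs: h(0) = 0, h′(0) = 0, h′′(0) = -8.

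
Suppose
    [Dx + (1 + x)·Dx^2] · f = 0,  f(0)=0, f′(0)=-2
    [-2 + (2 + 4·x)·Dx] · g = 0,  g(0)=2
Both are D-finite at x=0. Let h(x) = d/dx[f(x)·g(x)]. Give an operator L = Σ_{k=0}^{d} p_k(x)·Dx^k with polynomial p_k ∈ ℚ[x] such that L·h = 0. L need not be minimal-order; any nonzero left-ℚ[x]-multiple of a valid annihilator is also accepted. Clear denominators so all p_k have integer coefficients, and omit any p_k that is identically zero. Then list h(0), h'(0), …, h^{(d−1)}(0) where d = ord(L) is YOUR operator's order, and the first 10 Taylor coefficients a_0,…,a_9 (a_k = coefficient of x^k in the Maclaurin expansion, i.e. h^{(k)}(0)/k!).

L = (1 + 4·x + x^2) + (7 + 27·x + 30·x^2 + 8·x^3)·Dx + (2 + 11·x + 21·x^2 + 16·x^3 + 4·x^4)·Dx^2  (order 2).
h: a_k = -4, -4, 8, -40/3, 131/6, -363/10, 309/5, -3772/35, 43003/224, -701693/2016, …
ICs: h(0) = -4, h′(0) = -4.

f: a_k = 0, -2, 1, -2/3, 1/2, -2/5, 1/3, -2/7, 1/4, -2/9, …
g: a_k = 2, 2, -1, 1, -5/4, 7/4, -21/8, 33/8, -429/64, 715/64, …
L₀ := L_f ⊗_s L_g (sym. prod.), ord ≤ 2.
Differentiate: ansatz ord ≤ ord L₀ ⇒ L.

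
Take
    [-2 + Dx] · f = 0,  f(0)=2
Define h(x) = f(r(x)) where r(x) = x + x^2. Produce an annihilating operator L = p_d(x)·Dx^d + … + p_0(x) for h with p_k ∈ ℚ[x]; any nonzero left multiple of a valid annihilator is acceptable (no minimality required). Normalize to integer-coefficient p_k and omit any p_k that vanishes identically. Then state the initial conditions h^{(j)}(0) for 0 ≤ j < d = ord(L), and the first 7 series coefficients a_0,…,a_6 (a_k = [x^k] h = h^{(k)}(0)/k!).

f: a_k = 2, 4, 4, 8/3, 4/3, 8/15, 8/45, …
h₀=f(r): pull back L_f along r ⇒ L₀.
L = (-2 - 4·x) + Dx  (order 1).
h: a_k = 2, 4, 8, 32/3, 40/3, 208/15, 608/45, …
ICs: h(0) = 2.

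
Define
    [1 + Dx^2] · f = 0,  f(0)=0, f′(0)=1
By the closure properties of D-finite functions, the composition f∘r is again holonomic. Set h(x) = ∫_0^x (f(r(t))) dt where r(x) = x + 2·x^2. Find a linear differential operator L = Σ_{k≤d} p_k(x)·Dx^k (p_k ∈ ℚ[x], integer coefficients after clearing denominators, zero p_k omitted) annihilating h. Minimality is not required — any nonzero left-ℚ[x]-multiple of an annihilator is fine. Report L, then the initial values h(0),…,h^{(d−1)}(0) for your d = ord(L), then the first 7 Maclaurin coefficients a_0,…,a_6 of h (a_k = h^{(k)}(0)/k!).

L = (1 + 12·x + 48·x^2 + 64·x^3)·Dx - 4·Dx^2 + (1 + 4·x)·Dx^3  (order 3).
h: a_k = 0, 0, 1/2, 2/3, -1/24, -1/5, -239/720, …
ICs: h(0) = 0, h′(0) = 0, h′′(0) = 1.

f: a_k = 0, 1, 0, -1/6, 0, 1/120, 0, …
Substitute x→r, Dx→(1/r')Dx; clear ⇒ L₀.
h=∫h₀ ⇒ L = L₀·Dx.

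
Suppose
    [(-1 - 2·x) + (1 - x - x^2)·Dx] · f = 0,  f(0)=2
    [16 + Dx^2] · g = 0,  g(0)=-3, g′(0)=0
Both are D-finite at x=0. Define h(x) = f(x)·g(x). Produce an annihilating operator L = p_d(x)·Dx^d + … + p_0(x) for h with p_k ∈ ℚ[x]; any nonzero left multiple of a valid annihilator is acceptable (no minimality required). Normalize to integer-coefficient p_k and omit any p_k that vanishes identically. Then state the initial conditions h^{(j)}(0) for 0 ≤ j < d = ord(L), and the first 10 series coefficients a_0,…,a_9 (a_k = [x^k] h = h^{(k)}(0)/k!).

L = (-14 + 16·x + 16·x^2) + (2 + 4·x)·Dx + (-1 + x + x^2)·Dx^2  (order 2).
h: a_k = -6, -6, 36, 30, 2, 32, 1022/15, 1502/15, 5548/35, 27158/105, …
ICs: h(0) = -6, h′(0) = -6.

f: a_k = 2, 2, 4, 6, 10, 16, 26, 42, 68, 110, …
g: a_k = -3, 0, 24, 0, -32, 0, 256/15, 0, -512/105, 0, …
f·g: L₀ = L_f ⊗_s L_g, ord ≤ 1·2.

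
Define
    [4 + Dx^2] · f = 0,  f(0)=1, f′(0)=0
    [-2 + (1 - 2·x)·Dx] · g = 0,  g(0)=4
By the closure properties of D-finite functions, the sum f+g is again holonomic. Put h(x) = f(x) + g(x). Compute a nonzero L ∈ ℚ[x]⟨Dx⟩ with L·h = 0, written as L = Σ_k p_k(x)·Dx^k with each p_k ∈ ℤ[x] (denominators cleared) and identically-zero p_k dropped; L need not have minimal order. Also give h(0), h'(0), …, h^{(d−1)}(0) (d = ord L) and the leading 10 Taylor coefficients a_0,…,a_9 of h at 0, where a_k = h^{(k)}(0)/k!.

L = (-56 + 32·x - 32·x^2) + (12 - 40·x + 48·x^2 - 32·x^3)·Dx + (-14 + 8·x - 8·x^2)·Dx^2 + (3 - 10·x + 12·x^2 - 8·x^3)·Dx^3  (order 3).
h: a_k = 5, 8, 14, 32, 194/3, 128, 11516/45, 512, 322562/315, 2048, …
ICs: h(0) = 5, h′(0) = 8, h′′(0) = 28.

f: a_k = 1, 0, -2, 0, 2/3, 0, -4/45, 0, 2/315, 0, …
g: a_k = 4, 8, 16, 32, 64, 128, 256, 512, 1024, 2048, …
Sum ⇒ L₀ = lclm(L_f,L_g) in ℚ(x)⟨Dx⟩.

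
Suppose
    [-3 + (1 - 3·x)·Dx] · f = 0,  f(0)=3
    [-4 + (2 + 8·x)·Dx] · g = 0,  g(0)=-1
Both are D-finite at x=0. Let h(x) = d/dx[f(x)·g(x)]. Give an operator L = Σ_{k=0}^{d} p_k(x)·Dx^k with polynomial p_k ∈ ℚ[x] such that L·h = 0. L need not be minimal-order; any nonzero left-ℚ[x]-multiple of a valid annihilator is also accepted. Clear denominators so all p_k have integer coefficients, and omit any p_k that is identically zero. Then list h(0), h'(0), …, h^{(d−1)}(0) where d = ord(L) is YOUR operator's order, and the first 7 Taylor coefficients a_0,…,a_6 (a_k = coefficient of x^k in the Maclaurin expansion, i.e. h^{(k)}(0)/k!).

L = (26 + 180·x + 108·x^2) + (-5 - 11·x + 54·x^2 + 72·x^3)·Dx  (order 1).
h: a_k = -15, -78, -387, -1428, -5775, -19278, -73017, …
ICs: h(0) = -15.

f: a_k = 3, 9, 27, 81, 243, 729, 2187, …
g: a_k = -1, -2, 2, -4, 10, -28, 84, …
Sym-product of L_f,L_g gives L₀ (≤ ord 1).
h=h₀': d/dx-closure on L₀ ⇒ L.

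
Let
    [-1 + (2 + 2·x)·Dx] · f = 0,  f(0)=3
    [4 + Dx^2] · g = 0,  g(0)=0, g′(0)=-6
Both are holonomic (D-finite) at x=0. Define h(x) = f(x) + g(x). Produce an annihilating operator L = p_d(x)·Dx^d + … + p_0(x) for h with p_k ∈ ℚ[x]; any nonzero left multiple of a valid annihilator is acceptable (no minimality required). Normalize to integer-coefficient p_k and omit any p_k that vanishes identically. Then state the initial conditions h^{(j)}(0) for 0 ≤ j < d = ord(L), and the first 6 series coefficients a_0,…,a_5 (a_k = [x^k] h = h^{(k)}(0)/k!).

L = (-76 - 128·x - 64·x^2) + (120 + 376·x + 384·x^2 + 128·x^3)·Dx + (-19 - 32·x - 16·x^2)·Dx^2 + (30 + 94·x + 96·x^2 + 32·x^3)·Dx^3  (order 3).
h: a_k = 3, -9/2, -3/8, 67/16, -15/128, -919/1280, …
ICs: h(0) = 3, h′(0) = -9/2, h′′(0) = -3/4.

f: a_k = 3, 3/2, -3/8, 3/16, -15/128, 21/256, …
g: a_k = 0, -6, 0, 4, 0, -4/5, …
Sum ⇒ L₀ = lclm(L_f,L_g) in ℚ(x)⟨Dx⟩.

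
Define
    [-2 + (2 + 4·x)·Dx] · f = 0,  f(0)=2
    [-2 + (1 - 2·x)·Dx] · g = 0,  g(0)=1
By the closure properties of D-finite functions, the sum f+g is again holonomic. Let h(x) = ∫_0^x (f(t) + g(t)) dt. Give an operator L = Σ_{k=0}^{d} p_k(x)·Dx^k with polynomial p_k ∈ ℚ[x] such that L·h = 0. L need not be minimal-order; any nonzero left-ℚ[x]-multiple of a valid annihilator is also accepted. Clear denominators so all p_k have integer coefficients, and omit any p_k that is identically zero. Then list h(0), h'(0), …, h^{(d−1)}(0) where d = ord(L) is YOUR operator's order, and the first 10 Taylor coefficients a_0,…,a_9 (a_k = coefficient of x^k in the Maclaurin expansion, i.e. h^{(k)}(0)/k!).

L = (10 + 12·x)·Dx + (-9 - 28·x - 36·x^2)·Dx^2 + (1 + 6·x - 4·x^2 - 24·x^3)·Dx^3  (order 3).
h: a_k = 0, 3, 2, 1, 9/4, 59/20, 45/8, 491/56, 1057/64, 15955/576, …
ICs: h(0) = 0, h′(0) = 3, h′′(0) = 4.

f: a_k = 2, 2, -1, 1, -5/4, 7/4, -21/8, 33/8, -429/64, 715/64, …
g: a_k = 1, 2, 4, 8, 16, 32, 64, 128, 256, 512, …
L₀ := lclm(L_f,L_g); ord L₀ ≤ 1+1.
h=∫h₀ ⇒ L = L₀·Dx.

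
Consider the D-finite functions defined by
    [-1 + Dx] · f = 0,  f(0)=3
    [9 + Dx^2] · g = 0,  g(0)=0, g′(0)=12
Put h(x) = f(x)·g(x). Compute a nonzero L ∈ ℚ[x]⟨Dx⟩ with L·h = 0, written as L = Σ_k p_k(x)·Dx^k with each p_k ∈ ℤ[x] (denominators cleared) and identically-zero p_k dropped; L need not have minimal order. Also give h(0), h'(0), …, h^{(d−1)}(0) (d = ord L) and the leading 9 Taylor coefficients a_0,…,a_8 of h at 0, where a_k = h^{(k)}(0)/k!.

f: a_k = 3, 3, 3/2, 1/2, 1/8, 1/40, 1/240, 1/1680, 1/13440, …
g: a_k = 0, 12, 0, -18, 0, 81/10, 0, -243/140, 0, …
Product ⇒ symmetric product L₀, ord ≤ 2.
L = 10 - 2·Dx + Dx^2  (order 2).
h: a_k = 0, 36, 36, -36, -48, -6/5, 78/5, 166/35, -8/5, …
ICs: h(0) = 0, h′(0) = 36.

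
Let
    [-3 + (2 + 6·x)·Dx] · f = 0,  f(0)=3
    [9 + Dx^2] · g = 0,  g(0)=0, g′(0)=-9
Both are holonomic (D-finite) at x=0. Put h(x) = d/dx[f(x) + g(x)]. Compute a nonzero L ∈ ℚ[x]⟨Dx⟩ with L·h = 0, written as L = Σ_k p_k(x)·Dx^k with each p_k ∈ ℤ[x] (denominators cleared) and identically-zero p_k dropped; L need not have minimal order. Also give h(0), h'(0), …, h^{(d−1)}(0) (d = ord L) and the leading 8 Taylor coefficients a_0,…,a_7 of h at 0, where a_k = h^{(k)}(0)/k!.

L = (-513 - 648·x - 972·x^2) + (-126 - 810·x - 1944·x^2 - 1944·x^3)·Dx + (-57 - 72·x - 108·x^2)·Dx^2 + (-14 - 90·x - 216·x^2 - 216·x^3)·Dx^3  (order 3).
h: a_k = -9/2, -27/4, 891/16, -1215/32, 17739/256, -137781/512, 7671267/10240, -8444007/4096, …
ICs: h(0) = -9/2, h′(0) = -27/4, h′′(0) = 891/8.

f: a_k = 3, 9/2, -27/8, 81/16, -1215/128, 5103/256, -45927/1024, 216513/2048, …
g: a_k = 0, -9, 0, 27/2, 0, -243/40, 0, 729/560, …
Sum ⇒ L₀ = lclm(L_f,L_g) in ℚ(x)⟨Dx⟩.
Derive L from L₀ (diff closure).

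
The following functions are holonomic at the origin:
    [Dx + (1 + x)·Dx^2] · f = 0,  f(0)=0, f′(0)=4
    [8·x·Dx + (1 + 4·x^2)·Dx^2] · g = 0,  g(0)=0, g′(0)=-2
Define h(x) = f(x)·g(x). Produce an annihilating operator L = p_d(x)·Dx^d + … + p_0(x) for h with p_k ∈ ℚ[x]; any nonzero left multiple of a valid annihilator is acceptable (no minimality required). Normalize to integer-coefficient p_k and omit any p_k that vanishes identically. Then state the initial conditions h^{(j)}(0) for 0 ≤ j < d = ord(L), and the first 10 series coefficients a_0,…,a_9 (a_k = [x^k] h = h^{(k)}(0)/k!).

f: a_k = 0, 4, -2, 4/3, -1, 4/5, -2/3, 4/7, -1/2, 4/9, …
g: a_k = 0, -2, 0, 8/3, 0, -32/5, 0, 128/7, 0, -512/9, …
Product ⇒ symmetric product L₀, ord ≤ 4.
L = (288 + 560·x + 3584·x^2 + 8640·x^3 + 7680·x^4 + 3328·x^5 + 1024·x^7)·Dx + (258 + 1840·x + 6992·x^2 + 19264·x^3 + 29440·x^4 + 23808·x^5 + 8960·x^6 + 3072·x^7 + 3584·x^8)·Dx^2 + (36 + 628·x + 2496·x^2 + 6192·x^3 + 12288·x^4 + 15936·x^5 + 12288·x^6 + 5376·x^7 + 3072·x^8 + 2048·x^9)·Dx^3 + (17 + 66·x + 241·x^2 + 608·x^3 + 1152·x^4 + 1728·x^5 + 2016·x^6 + 1536·x^7 + 768·x^8 + 512·x^9 + 256·x^10)·Dx^4  (order 4).
h: a_k = 0, 0, -8, 4, 8, -10/3, -1064/45, 172/15, 328/5, -9749/315, …
ICs: h(0) = 0, h′(0) = 0, h′′(0) = -16, h′′′(0) = 24.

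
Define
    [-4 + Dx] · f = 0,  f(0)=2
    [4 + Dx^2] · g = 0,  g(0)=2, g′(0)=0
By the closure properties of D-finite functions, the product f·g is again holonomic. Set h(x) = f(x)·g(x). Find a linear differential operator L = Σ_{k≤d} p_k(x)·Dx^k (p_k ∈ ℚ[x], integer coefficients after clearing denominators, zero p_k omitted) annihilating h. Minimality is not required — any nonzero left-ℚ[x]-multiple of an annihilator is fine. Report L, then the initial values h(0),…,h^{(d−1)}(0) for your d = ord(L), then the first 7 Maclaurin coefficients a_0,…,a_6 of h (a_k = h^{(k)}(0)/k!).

L = 20 - 8·Dx + Dx^2  (order 2).
h: a_k = 4, 16, 24, 32/3, -56/3, -608/15, -208/5, …
ICs: h(0) = 4, h′(0) = 16.

f: a_k = 2, 8, 16, 64/3, 64/3, 256/15, 512/45, …
g: a_k = 2, 0, -4, 0, 4/3, 0, -8/45, …
h₀=f·g: eliminate ⇒ L₀, order ≤ 1·2.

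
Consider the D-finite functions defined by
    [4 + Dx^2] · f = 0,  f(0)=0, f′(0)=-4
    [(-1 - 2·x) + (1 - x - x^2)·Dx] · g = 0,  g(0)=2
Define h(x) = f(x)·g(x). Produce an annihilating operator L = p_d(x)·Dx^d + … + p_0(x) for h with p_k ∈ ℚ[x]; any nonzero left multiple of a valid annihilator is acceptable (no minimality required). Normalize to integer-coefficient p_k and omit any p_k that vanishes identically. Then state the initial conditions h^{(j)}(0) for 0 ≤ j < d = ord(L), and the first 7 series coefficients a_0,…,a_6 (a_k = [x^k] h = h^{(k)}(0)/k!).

f: a_k = 0, -4, 0, 8/3, 0, -8/15, 0, …
g: a_k = 2, 2, 4, 6, 10, 16, 26, …
Sym-product of L_f,L_g gives L₀ (≤ ord 2).
L = (-2 + 4·x + 4·x^2) + (2 + 4·x)·Dx + (-1 + x + x^2)·Dx^2  (order 2).
h: a_k = 0, -8, -8, -32/3, -56/3, -152/5, -736/15, …
ICs: h(0) = 0, h′(0) = -8.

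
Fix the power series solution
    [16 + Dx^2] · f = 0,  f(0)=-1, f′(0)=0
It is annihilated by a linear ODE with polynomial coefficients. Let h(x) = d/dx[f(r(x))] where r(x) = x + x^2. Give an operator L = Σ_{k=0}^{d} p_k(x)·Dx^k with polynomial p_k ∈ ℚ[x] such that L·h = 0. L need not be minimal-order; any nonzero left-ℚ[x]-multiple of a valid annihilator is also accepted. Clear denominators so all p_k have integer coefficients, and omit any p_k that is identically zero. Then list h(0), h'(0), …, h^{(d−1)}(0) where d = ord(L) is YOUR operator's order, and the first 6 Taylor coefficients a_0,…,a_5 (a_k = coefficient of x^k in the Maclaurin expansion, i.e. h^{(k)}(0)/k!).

L = (28 + 128·x + 384·x^2 + 512·x^3 + 256·x^4) + (-6 - 12·x)·Dx + (1 + 4·x + 4·x^2)·Dx^2  (order 2).
h: a_k = 0, 16, 48, -32/3, -640/3, -5248/15, …
ICs: h(0) = 0, h′(0) = 16.

f: a_k = -1, 0, 8, 0, -32/3, 0, …
f∘r: x↦r, Dx↦Dx/r' in L_f ⇒ L₀.
Differentiate: ansatz ord ≤ ord L₀ ⇒ L.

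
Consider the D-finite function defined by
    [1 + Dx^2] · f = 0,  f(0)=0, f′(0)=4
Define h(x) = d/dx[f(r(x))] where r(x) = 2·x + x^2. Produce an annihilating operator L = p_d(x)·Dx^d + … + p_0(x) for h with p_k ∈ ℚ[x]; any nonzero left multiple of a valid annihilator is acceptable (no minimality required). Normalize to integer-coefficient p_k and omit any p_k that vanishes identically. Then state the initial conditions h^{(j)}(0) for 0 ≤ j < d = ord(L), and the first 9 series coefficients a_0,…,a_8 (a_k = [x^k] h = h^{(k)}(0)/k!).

f: a_k = 0, 4, 0, -2/3, 0, 1/30, 0, -1/1260, 0, …
L₀ from L_f via x↦r, Dx↦r'^{-1}Dx.
Derive L from L₀ (diff closure).
L = (7 + 16·x + 24·x^2 + 16·x^3 + 4·x^4) + (-3 - 3·x)·Dx + (1 + 2·x + x^2)·Dx^2  (order 2).
h: a_k = 8, 8, -16, -32, -44/3, 12, 808/45, 352/45, -551/315, …
ICs: h(0) = 8, h′(0) = 8.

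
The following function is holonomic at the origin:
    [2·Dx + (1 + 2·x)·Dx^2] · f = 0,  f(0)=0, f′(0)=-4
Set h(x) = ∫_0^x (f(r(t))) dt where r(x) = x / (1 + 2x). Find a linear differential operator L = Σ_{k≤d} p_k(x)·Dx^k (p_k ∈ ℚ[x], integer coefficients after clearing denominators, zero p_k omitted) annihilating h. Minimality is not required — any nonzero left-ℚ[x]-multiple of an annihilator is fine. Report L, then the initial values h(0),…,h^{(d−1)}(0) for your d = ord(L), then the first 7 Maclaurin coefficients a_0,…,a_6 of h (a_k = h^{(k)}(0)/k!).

f: a_k = 0, -4, 4, -16/3, 8, -64/5, 64/3, …
f∘r: x↦r, Dx↦Dx/r' in L_f ⇒ L₀.
Integrate: L := L₀·Dx.
L = (6 + 16·x)·Dx^2 + (1 + 6·x + 8·x^2)·Dx^3  (order 3).
h: a_k = 0, 0, -2, 4, -28/3, 24, -992/15, …
ICs: h(0) = 0, h′(0) = 0, h′′(0) = -4.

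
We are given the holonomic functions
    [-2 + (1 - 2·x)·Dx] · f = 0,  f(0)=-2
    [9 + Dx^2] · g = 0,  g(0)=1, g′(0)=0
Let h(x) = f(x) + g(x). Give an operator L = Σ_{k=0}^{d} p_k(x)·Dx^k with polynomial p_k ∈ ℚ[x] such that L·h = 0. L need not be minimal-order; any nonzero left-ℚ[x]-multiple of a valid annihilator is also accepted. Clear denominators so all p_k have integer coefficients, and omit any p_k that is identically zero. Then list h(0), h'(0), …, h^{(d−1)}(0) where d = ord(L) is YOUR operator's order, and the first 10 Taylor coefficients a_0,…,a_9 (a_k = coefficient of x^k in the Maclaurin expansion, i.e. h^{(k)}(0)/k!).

f: a_k = -2, -4, -8, -16, -32, -64, -128, -256, -512, -1024, …
g: a_k = 1, 0, -9/2, 0, 27/8, 0, -81/80, 0, 729/4480, 0, …
Weyl lclm of L_f,L_g ⇒ L₀ (ord ≤ 3).
L = (594 - 648·x + 648·x^2) + (-153 + 630·x - 972·x^2 + 648·x^3)·Dx + (66 - 72·x + 72·x^2)·Dx^2 + (-17 + 70·x - 108·x^2 + 72·x^3)·Dx^3  (order 3).
h: a_k = -1, -4, -25/2, -16, -229/8, -64, -10321/80, -256, -2293031/4480, -1024, …
ICs: h(0) = -1, h′(0) = -4, h′′(0) = -25.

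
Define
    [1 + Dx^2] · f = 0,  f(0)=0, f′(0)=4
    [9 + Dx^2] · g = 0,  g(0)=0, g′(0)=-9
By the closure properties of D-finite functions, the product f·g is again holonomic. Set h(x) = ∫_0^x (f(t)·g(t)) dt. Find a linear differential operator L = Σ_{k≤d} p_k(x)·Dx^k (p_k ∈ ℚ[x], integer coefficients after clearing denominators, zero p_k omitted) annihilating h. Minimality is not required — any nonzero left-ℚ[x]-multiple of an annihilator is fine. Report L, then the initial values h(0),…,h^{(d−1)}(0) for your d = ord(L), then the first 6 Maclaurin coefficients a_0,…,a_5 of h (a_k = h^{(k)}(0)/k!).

L = 64·Dx + 20·Dx^3 + Dx^5  (order 5).
h: a_k = 0, 0, 0, -12, 0, 12, …
ICs: h(0) = 0, h′(0) = 0, h′′(0) = 0, h′′′(0) = -72, h′′′′(0) = 0.

f: a_k = 0, 4, 0, -2/3, 0, 1/30, …
g: a_k = 0, -9, 0, 27/2, 0, -243/40, …
h₀=f·g: eliminate ⇒ L₀, order ≤ 2·2.
h=∫₀ˣh₀: take L = L₀·Dx.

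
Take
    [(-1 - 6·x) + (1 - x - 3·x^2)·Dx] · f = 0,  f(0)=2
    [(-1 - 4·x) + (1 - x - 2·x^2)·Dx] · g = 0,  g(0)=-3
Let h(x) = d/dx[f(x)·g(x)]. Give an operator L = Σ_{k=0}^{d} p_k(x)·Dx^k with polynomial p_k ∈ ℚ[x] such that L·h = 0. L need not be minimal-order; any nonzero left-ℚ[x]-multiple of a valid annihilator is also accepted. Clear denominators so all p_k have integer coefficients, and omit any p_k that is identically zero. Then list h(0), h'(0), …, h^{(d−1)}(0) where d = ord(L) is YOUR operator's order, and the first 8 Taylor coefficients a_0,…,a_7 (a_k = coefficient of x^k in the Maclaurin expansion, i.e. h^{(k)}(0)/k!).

L = (16 + 18·x - 36·x^2 - 368·x^3 - 132·x^4 + 900·x^5 + 720·x^6) + (-2 - 4·x + 39·x^2 + 16·x^3 - 160·x^4 - 69·x^5 + 210·x^6 + 144·x^7)·Dx  (order 1).
h: a_k = -12, -96, -342, -1296, -3960, -12132, -34356, -96000, …
ICs: h(0) = -12.

f: a_k = 2, 2, 8, 14, 38, 80, 194, 434, …
g: a_k = -3, -3, -9, -15, -33, -63, -129, -255, …
h₀=f·g: eliminate ⇒ L₀, order ≤ 1·1.
h₀' ⇒ L via d/dx closure of L₀.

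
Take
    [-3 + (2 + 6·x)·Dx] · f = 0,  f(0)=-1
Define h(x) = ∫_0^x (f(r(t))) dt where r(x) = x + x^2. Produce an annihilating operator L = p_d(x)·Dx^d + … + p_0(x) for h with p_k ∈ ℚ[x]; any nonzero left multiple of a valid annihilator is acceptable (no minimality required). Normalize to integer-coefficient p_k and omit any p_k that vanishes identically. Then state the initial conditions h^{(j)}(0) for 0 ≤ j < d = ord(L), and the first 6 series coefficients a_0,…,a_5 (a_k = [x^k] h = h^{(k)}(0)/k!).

f: a_k = -1, -3/2, 9/8, -27/16, 405/128, -1701/256, …
Substitute x→r, Dx→(1/r')Dx; clear ⇒ L₀.
h=∫₀ˣh₀: take L = L₀·Dx.
L = (-3 - 6·x)·Dx + (2 + 6·x + 6·x^2)·Dx^2  (order 2).
h: a_k = 0, -1, -3/4, -1/8, 9/64, -99/640, …
ICs: h(0) = 0, h′(0) = -1.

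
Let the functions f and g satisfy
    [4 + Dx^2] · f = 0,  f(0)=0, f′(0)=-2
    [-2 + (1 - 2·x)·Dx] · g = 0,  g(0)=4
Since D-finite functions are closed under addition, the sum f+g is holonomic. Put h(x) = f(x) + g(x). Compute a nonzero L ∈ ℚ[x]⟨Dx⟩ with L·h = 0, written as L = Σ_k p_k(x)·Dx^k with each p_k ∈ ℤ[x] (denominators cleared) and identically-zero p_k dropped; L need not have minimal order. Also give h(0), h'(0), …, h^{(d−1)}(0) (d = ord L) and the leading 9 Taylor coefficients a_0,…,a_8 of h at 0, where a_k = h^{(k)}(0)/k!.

L = (-56 + 32·x - 32·x^2) + (12 - 40·x + 48·x^2 - 32·x^3)·Dx + (-14 + 8·x - 8·x^2)·Dx^2 + (3 - 10·x + 12·x^2 - 8·x^3)·Dx^3  (order 3).
h: a_k = 4, 6, 16, 100/3, 64, 1916/15, 256, 161288/315, 1024, …
ICs: h(0) = 4, h′(0) = 6, h′′(0) = 32.

f: a_k = 0, -2, 0, 4/3, 0, -4/15, 0, 8/315, 0, …
g: a_k = 4, 8, 16, 32, 64, 128, 256, 512, 1024, …
L₀ := lclm(L_f,L_g); ord L₀ ≤ 2+1.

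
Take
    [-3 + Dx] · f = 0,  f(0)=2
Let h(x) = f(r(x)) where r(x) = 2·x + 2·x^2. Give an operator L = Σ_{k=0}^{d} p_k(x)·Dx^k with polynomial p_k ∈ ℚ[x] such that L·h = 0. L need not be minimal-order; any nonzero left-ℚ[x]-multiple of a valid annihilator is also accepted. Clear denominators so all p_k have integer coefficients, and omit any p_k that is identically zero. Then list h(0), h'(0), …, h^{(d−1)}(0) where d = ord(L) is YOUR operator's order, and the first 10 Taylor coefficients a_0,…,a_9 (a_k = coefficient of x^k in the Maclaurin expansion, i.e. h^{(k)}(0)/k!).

L = (-6 - 12·x) + Dx  (order 1).
h: a_k = 2, 12, 48, 144, 360, 3888/5, 7488/5, 91584/35, 147312/35, 44064/7, …
ICs: h(0) = 2.

f: a_k = 2, 6, 9, 9, 27/4, 81/20, 81/40, 243/280, 729/2240, 243/2240, …
h₀=f(r): pull back L_f along r ⇒ L₀.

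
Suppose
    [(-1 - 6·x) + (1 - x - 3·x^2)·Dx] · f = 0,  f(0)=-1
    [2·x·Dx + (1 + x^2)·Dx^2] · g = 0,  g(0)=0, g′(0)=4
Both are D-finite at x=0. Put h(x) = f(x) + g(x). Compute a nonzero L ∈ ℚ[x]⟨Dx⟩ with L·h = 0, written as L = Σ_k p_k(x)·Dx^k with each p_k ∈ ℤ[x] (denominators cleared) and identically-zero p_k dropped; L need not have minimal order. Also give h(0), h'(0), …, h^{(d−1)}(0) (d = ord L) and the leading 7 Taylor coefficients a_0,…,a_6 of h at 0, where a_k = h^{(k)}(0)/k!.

f: a_k = -1, -1, -4, -7, -19, -40, -97, …
g: a_k = 0, 4, 0, -4/3, 0, 4/5, 0, …
h₀=f+g: left-lcm gives L₀, ord ≤ 3.
L = (-8 + 32·x + 300·x^2 + 504·x^3 + 1134·x^4 + 162·x^6)·Dx + (22 + 148·x + 184·x^2 + 576·x^3 + 441·x^4 + 918·x^5 + 27·x^6 + 162·x^7)·Dx^2 + (-4 - 6·x - 18·x^2 + 60·x^3 + 85·x^4 + 75·x^5 + 126·x^6 + 9·x^7 + 27·x^8)·Dx^3  (order 3).
h: a_k = -1, 3, -4, -25/3, -19, -196/5, -97, …
ICs: h(0) = -1, h′(0) = 3, h′′(0) = -8.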